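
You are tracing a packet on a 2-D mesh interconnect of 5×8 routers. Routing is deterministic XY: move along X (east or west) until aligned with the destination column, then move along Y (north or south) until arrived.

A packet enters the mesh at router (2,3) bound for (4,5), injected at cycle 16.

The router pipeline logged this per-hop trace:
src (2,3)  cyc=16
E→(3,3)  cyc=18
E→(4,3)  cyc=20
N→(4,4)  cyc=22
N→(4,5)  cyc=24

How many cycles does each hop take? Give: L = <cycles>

From hop 0 (16) to hop 1 (18): +2 cycles.
Each hop adds L, hence L = 2.

L = 2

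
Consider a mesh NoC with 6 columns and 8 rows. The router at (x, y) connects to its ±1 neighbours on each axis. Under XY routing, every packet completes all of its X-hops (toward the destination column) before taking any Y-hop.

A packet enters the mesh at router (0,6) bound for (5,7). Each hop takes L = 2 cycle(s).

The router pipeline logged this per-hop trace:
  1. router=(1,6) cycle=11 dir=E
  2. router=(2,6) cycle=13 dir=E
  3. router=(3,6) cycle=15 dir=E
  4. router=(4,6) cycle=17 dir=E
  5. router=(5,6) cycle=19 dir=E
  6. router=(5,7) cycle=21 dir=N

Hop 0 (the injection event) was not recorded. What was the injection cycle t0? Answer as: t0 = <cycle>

At hop 1 the cycle is 11; in general cyc_k = t0 + kL.
So t0 = 11 − 1·2 = 9.

t0 = 9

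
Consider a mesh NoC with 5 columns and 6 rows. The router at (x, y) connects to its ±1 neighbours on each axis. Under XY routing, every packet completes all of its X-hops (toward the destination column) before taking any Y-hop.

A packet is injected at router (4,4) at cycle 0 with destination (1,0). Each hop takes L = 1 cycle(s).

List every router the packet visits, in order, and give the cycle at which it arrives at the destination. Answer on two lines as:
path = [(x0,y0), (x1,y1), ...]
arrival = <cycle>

src (4,4)  cyc=0
W→(3,4)  cyc=1
W→(2,4)  cyc=2
W→(1,4)  cyc=3
S→(1,3)  cyc=4
S→(1,2)  cyc=5
S→(1,1)  cyc=6
S→(1,0)  cyc=7

path = [(4,4), (3,4), (2,4), (1,4), (1,3), (1,2), (1,1), (1,0)]
arrival = 7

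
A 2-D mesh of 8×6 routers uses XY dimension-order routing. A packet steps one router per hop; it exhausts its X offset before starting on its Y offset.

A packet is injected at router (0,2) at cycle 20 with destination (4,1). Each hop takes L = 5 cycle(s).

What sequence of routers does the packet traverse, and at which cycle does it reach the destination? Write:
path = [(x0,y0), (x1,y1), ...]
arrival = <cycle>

hop 0: (0,2) @ cyc 20
hop 1: (1,2) @ cyc 25  [E]
hop 2: (2,2) @ cyc 30  [E]
hop 3: (3,2) @ cyc 35  [E]
hop 4: (4,2) @ cyc 40  [E]
hop 5: (4,1) @ cyc 45  [S]

path = [(0,2), (1,2), (2,2), (3,2), (4,2), (4,1)]
arrival = 45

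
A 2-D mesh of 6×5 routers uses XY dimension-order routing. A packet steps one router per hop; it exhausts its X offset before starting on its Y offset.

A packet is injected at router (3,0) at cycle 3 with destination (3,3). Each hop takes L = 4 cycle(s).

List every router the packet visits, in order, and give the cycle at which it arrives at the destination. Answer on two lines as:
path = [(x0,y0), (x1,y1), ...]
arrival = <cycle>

  0. router=(3,0) cycle=3 (inject)
  1. router=(3,1) cycle=7 dir=N
  2. router=(3,2) cycle=11 dir=N
  3. router=(3,3) cycle=15 dir=N

path = [(3,0), (3,1), (3,2), (3,3)]
arrival = 15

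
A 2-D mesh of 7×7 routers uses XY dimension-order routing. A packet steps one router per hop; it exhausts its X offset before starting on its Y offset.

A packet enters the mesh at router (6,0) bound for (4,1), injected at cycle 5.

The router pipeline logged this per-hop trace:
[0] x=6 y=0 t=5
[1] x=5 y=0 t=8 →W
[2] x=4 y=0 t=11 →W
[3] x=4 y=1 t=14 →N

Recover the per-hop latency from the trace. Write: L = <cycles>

cyc[1] − cyc[0] = 8 − 5 = 3.
Each hop adds L, hence L = 3.

L = 3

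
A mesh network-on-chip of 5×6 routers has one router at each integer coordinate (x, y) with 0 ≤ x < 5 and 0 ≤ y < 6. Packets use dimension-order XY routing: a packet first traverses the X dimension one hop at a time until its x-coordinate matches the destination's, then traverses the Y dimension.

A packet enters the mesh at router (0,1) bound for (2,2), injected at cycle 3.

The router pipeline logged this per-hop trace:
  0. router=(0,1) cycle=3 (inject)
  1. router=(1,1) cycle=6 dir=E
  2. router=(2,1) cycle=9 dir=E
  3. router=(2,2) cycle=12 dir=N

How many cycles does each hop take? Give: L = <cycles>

L = 3

Δcyc across hop 0→1: 6 − 3 = 3.
That increment is L by definition: L = 3.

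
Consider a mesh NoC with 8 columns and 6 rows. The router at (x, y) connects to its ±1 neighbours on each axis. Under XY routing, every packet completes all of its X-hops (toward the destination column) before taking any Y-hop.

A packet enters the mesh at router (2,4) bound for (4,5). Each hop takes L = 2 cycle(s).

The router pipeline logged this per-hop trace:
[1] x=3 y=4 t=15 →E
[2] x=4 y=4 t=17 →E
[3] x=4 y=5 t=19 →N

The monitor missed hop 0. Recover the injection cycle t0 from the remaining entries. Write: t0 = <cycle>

Hop 1 reached at cycle 15; hop k is at t0 + k·L.
Therefore t0 = 15 − L = 13.

t0 = 13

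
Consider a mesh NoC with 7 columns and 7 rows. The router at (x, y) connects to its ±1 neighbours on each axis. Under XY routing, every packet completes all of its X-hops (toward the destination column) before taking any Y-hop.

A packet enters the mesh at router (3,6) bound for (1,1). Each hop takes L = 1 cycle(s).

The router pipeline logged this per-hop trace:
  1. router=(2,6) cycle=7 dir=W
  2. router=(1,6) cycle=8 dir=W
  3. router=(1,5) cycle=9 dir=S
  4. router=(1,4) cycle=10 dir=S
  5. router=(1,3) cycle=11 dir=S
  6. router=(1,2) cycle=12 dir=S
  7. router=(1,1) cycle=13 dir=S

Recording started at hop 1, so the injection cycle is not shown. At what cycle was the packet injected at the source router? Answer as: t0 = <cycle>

Hop 1 reached at cycle 7; hop k is at t0 + k·L.
Therefore t0 = 7 − L = 6.

t0 = 6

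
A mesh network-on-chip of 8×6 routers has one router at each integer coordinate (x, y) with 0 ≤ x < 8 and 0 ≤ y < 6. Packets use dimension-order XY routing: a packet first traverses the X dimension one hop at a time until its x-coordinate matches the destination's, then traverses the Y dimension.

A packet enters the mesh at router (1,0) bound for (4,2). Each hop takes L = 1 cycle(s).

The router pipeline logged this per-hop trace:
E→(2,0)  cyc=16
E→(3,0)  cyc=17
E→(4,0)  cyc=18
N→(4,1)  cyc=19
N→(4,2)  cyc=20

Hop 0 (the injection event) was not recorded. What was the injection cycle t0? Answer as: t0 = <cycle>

The first recorded entry is hop 1 at cycle 16.
So t0 = 16 − 1·1 = 15.

t0 = 15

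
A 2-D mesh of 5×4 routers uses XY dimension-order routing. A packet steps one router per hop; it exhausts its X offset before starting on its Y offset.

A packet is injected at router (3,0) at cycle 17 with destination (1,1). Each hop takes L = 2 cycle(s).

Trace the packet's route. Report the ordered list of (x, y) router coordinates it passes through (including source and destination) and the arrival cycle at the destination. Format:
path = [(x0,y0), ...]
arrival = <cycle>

path = [(3,0), (2,0), (1,0), (1,1)]
arrival = 23

t=17: at (3,0)
t=19: at (2,0) after W
t=21: at (1,0) after W
t=23: at (1,1) after N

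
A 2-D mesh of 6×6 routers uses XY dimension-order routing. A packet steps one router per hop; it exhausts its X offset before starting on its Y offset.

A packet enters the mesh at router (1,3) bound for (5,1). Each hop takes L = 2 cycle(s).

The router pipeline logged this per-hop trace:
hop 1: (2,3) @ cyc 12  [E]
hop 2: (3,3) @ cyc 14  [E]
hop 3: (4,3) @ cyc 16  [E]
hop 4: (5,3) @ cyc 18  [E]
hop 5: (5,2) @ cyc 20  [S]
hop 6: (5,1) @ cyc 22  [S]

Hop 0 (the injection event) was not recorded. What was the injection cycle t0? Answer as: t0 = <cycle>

Hop 1 reached at cycle 12; hop k is at t0 + k·L.
t0 = cyc[1] − L = 12 − 2 = 10.

t0 = 10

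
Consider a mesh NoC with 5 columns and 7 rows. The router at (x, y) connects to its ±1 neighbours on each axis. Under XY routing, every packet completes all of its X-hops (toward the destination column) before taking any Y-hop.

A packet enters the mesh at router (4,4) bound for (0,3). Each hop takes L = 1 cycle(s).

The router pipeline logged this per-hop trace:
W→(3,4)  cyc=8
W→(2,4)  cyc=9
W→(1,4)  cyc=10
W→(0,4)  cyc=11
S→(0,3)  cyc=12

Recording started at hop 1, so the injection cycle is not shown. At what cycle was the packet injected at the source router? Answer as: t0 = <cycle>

The first recorded entry is hop 1 at cycle 8.
So t0 = 8 − 1·1 = 7.

t0 = 7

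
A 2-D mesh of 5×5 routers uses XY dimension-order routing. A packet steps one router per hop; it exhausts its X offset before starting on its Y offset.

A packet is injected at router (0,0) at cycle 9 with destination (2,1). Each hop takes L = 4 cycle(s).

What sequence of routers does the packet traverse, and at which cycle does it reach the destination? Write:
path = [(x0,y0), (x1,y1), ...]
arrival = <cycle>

hop 0: (0,0) @ cyc 9
hop 1: (1,0) @ cyc 13  [E]
hop 2: (2,0) @ cyc 17  [E]
hop 3: (2,1) @ cyc 21  [N]

path = [(0,0), (1,0), (2,0), (2,1)]
arrival = 21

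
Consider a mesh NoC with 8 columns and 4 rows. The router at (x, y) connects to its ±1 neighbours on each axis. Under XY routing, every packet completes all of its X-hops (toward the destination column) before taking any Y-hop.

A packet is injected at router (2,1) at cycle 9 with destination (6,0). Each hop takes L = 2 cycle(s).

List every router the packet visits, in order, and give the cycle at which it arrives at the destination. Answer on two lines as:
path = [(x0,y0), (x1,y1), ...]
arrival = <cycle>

[0] x=2 y=1 t=9
[1] x=3 y=1 t=11 →E
[2] x=4 y=1 t=13 →E
[3] x=5 y=1 t=15 →E
[4] x=6 y=1 t=17 →E
[5] x=6 y=0 t=19 →S

path = [(2,1), (3,1), (4,1), (5,1), (6,1), (6,0)]
arrival = 19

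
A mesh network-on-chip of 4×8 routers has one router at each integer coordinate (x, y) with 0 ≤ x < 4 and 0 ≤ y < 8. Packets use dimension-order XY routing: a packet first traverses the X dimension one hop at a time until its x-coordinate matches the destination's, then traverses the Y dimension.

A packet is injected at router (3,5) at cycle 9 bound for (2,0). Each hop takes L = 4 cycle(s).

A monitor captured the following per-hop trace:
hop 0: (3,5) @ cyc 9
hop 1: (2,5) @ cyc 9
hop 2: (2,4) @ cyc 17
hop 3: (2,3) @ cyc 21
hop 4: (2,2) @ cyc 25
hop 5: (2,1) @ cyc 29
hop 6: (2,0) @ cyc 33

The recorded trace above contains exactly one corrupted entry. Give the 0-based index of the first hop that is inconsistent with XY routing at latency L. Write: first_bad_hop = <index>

first_bad_hop = 1

  1: Δx=-1 Δy=+0 Δt=0 [BAD: Δcyc=0≠L]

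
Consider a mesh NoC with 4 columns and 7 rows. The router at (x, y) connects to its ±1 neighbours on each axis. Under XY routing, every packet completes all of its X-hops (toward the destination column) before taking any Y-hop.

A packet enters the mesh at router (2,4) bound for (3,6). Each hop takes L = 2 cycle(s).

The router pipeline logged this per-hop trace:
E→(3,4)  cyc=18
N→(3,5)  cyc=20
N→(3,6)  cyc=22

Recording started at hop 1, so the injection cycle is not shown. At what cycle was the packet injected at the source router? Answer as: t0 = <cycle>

t0 = 16

At hop 1 the cycle is 18; in general cyc_k = t0 + kL.
t0 = cyc[1] − L = 18 − 2 = 16.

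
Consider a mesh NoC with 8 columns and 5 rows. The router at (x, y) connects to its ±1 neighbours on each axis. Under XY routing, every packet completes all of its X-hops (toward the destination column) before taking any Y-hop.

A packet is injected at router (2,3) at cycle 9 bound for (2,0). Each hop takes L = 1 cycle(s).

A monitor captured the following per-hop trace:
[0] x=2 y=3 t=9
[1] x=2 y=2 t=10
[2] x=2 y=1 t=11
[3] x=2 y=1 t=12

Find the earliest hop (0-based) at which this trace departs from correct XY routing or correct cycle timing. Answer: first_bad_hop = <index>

first_bad_hop = 3

[1] (+0,-1) / 1c ⇒ ok
[2] (+0,-1) / 1c ⇒ ok
[3] (+0,+0) / 1c ⇒ BAD: non-unit step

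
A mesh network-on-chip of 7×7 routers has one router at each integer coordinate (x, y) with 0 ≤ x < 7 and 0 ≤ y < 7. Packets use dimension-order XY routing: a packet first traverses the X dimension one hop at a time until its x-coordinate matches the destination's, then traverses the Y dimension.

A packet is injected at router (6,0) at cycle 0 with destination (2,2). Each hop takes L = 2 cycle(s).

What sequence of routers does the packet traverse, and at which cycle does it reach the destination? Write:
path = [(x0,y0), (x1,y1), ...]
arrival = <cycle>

path = [(6,0), (5,0), (4,0), (3,0), (2,0), (2,1), (2,2)]
arrival = 12

[0] x=6 y=0 t=0
[1] x=5 y=0 t=2 →W
[2] x=4 y=0 t=4 →W
[3] x=3 y=0 t=6 →W
[4] x=2 y=0 t=8 →W
[5] x=2 y=1 t=10 →N
[6] x=2 y=2 t=12 →N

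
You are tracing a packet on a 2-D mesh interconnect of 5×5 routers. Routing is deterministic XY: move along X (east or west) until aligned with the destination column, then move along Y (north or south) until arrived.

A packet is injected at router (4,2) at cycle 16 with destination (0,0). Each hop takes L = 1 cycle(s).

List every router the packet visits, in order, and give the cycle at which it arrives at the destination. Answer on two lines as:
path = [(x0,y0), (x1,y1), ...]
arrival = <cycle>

[0] x=4 y=2 t=16
[1] x=3 y=2 t=17 →W
[2] x=2 y=2 t=18 →W
[3] x=1 y=2 t=19 →W
[4] x=0 y=2 t=20 →W
[5] x=0 y=1 t=21 →S
[6] x=0 y=0 t=22 →S

path = [(4,2), (3,2), (2,2), (1,2), (0,2), (0,1), (0,0)]
arrival = 22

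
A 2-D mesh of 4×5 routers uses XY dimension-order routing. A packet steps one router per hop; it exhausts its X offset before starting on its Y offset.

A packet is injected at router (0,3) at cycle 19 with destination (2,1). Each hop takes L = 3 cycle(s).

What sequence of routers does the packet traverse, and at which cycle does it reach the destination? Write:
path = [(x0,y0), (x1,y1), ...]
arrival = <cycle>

hop 0: (0,3) @ cyc 19
hop 1: (1,3) @ cyc 22  [E]
hop 2: (2,3) @ cyc 25  [E]
hop 3: (2,2) @ cyc 28  [S]
hop 4: (2,1) @ cyc 31  [S]

path = [(0,3), (1,3), (2,3), (2,2), (2,1)]
arrival = 31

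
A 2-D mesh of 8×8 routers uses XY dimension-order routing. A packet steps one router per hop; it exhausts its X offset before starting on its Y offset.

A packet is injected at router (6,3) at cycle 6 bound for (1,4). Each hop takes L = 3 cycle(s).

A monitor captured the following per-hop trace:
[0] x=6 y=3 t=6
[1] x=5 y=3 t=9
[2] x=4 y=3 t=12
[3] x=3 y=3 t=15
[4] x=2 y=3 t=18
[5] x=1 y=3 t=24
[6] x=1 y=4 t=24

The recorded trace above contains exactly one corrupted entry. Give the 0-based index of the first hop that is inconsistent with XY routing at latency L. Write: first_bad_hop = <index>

  1: Δx=-1 Δy=+0 Δt=3 [ok]
  2: Δx=-1 Δy=+0 Δt=3 [ok]
  3: Δx=-1 Δy=+0 Δt=3 [ok]
  4: Δx=-1 Δy=+0 Δt=3 [ok]
  5: Δx=-1 Δy=+0 Δt=6 [BAD: Δcyc=6≠L]

first_bad_hop = 5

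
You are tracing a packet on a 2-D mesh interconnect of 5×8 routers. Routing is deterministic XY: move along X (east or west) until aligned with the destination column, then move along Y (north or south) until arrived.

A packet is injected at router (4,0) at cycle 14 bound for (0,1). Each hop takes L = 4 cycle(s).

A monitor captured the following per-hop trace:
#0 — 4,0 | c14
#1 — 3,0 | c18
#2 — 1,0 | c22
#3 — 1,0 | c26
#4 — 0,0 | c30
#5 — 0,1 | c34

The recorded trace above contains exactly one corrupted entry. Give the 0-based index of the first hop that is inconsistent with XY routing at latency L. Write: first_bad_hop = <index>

hop 1: step (-1,+0), +4 cyc — ok
hop 2: step (-2,+0), +4 cyc — BAD: non-unit step

first_bad_hop = 2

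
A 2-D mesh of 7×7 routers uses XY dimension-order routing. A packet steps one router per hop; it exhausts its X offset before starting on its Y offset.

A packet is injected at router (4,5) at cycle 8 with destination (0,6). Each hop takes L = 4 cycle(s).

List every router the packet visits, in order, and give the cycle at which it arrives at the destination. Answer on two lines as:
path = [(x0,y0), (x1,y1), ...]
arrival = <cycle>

path = [(4,5), (3,5), (2,5), (1,5), (0,5), (0,6)]
arrival = 28

hop 0: (4,5) @ cyc 8
hop 1: (3,5) @ cyc 12  [W]
hop 2: (2,5) @ cyc 16  [W]
hop 3: (1,5) @ cyc 20  [W]
hop 4: (0,5) @ cyc 24  [W]
hop 5: (0,6) @ cyc 28  [N]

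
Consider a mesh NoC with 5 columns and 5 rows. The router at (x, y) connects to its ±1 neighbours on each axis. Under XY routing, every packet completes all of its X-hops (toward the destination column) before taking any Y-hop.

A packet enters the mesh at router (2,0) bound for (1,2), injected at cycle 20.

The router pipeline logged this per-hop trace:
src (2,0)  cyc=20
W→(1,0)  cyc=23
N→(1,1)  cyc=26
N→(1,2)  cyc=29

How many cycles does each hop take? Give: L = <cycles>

L = 3

From hop 0 (20) to hop 1 (23): +3 cycles.
One hop costs L cycles, so L = 3.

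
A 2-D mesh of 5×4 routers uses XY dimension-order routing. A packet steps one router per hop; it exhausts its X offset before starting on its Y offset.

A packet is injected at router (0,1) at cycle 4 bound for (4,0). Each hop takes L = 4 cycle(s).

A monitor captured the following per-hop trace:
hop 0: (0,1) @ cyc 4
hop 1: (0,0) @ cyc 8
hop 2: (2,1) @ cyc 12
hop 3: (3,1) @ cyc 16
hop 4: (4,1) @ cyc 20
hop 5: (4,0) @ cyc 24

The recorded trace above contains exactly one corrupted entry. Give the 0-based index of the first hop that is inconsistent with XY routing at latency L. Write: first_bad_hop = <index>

[1] (+0,-1) / 4c ⇒ BAD: Y-move but x=0≠4

first_bad_hop = 1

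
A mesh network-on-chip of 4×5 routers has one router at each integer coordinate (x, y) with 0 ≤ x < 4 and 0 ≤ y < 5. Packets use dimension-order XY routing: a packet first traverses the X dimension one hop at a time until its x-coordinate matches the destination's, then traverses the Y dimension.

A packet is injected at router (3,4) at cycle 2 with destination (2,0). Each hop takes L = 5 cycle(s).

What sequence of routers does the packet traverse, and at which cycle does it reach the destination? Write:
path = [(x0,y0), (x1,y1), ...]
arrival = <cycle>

src (3,4)  cyc=2
W→(2,4)  cyc=7
S→(2,3)  cyc=12
S→(2,2)  cyc=17
S→(2,1)  cyc=22
S→(2,0)  cyc=27

path = [(3,4), (2,4), (2,3), (2,2), (2,1), (2,0)]
arrival = 27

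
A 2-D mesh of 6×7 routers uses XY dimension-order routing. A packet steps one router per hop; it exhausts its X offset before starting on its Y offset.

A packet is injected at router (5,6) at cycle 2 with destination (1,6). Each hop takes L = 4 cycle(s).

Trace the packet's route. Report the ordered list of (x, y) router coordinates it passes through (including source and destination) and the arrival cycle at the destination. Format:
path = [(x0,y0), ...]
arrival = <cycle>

path = [(5,6), (4,6), (3,6), (2,6), (1,6)]
arrival = 18

t=2: at (5,6)
t=6: at (4,6) after W
t=10: at (3,6) after W
t=14: at (2,6) after W
t=18: at (1,6) after W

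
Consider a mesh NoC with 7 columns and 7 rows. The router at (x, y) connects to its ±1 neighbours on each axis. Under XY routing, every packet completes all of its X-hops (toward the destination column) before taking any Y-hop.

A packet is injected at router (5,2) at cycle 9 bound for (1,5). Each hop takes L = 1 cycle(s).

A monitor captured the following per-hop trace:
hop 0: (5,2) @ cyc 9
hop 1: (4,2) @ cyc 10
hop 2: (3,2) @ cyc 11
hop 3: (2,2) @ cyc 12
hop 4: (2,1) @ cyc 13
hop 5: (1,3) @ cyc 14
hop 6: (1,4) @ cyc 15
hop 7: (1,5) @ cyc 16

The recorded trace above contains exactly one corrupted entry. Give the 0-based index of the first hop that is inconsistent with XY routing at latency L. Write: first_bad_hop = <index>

first_bad_hop = 4

[1] (-1,+0) / 1c ⇒ ok
[2] (-1,+0) / 1c ⇒ ok
[3] (-1,+0) / 1c ⇒ ok
[4] (+0,-1) / 1c ⇒ BAD: Y-move but x=2≠1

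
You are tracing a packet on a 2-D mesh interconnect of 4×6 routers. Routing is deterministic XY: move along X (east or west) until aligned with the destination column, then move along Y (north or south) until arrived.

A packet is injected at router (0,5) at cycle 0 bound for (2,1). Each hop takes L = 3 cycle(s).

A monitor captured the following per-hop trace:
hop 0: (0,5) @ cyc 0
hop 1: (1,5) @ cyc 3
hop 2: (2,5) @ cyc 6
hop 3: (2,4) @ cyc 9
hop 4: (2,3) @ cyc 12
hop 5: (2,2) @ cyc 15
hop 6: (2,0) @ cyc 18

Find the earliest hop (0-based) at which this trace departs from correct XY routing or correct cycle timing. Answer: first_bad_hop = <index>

[1] (+1,+0) / 3c ⇒ ok
[2] (+1,+0) / 3c ⇒ ok
[3] (+0,-1) / 3c ⇒ ok
[4] (+0,-1) / 3c ⇒ ok
[5] (+0,-1) / 3c ⇒ ok
[6] (+0,-2) / 3c ⇒ BAD: non-unit step

first_bad_hop = 6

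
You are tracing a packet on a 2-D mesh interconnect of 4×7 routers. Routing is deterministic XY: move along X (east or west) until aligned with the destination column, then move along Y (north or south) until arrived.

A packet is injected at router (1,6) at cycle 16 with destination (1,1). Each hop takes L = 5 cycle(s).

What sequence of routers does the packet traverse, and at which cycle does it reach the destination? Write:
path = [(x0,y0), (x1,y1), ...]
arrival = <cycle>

t=16: at (1,6)
t=21: at (1,5) after S
t=26: at (1,4) after S
t=31: at (1,3) after S
t=36: at (1,2) after S
t=41: at (1,1) after S

path = [(1,6), (1,5), (1,4), (1,3), (1,2), (1,1)]
arrival = 41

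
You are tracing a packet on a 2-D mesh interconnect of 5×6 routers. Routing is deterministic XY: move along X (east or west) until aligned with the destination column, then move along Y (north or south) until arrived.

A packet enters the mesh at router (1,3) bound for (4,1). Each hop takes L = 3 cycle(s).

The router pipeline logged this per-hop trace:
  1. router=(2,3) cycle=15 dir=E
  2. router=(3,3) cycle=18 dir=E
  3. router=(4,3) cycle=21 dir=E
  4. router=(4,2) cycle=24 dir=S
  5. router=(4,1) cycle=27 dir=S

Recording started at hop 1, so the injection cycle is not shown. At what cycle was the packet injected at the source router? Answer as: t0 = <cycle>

t0 = 12

Hop 1 reached at cycle 15; hop k is at t0 + k·L.
Therefore t0 = 15 − L = 12.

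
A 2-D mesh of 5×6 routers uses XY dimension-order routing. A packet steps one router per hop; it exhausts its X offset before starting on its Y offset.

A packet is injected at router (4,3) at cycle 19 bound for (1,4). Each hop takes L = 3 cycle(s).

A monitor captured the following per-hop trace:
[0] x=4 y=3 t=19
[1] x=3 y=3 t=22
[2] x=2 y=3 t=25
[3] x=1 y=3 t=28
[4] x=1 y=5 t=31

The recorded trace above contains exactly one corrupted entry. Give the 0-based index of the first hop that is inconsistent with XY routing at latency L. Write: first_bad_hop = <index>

check 1→ d=(-1,0) cyc+3: ok
check 2→ d=(-1,0) cyc+3: ok
check 3→ d=(-1,0) cyc+3: ok
check 4→ d=(0,2) cyc+3: BAD: non-unit step

first_bad_hop = 4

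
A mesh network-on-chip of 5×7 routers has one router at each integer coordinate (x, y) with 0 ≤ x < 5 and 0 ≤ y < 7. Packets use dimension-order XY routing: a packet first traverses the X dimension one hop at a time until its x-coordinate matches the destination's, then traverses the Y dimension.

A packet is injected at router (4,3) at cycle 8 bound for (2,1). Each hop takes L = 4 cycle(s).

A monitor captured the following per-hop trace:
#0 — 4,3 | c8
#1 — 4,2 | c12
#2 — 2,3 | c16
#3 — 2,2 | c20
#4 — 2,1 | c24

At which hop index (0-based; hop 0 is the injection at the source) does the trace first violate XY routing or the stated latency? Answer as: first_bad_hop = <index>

[1] (+0,-1) / 4c ⇒ BAD: Y-move but x=4≠2

first_bad_hop = 1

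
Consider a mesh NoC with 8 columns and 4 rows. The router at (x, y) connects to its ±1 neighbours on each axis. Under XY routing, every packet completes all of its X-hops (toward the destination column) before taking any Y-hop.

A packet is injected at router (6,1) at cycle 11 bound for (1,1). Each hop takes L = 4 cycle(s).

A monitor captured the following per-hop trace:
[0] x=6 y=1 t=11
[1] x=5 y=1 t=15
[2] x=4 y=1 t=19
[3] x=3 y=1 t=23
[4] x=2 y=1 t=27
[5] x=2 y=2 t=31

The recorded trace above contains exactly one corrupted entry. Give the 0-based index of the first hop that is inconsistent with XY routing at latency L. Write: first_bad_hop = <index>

first_bad_hop = 5

check 1→ d=(-1,0) cyc+4: ok
check 2→ d=(-1,0) cyc+4: ok
check 3→ d=(-1,0) cyc+4: ok
check 4→ d=(-1,0) cyc+4: ok
check 5→ d=(0,1) cyc+4: BAD: Y-move but x=2≠1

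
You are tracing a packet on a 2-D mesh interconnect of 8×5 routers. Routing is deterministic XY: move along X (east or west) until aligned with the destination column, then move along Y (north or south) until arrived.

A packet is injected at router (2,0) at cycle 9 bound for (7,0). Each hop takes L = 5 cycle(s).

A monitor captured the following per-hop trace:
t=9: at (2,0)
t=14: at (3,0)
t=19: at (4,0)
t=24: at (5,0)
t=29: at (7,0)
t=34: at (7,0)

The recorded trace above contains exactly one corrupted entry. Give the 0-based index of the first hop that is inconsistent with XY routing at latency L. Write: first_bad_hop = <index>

hop 1: step (+1,+0), +5 cyc — ok
hop 2: step (+1,+0), +5 cyc — ok
hop 3: step (+1,+0), +5 cyc — ok
hop 4: step (+2,+0), +5 cyc — BAD: non-unit step

first_bad_hop = 4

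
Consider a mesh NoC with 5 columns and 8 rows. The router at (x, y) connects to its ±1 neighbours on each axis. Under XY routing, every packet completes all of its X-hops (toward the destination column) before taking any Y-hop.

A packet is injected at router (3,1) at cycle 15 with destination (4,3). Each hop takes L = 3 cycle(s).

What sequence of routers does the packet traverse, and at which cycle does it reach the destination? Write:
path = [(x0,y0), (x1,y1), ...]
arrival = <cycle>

#0 — 3,1 | c15
#1 — 4,1 | c18 | E
#2 — 4,2 | c21 | N
#3 — 4,3 | c24 | N

path = [(3,1), (4,1), (4,2), (4,3)]
arrival = 24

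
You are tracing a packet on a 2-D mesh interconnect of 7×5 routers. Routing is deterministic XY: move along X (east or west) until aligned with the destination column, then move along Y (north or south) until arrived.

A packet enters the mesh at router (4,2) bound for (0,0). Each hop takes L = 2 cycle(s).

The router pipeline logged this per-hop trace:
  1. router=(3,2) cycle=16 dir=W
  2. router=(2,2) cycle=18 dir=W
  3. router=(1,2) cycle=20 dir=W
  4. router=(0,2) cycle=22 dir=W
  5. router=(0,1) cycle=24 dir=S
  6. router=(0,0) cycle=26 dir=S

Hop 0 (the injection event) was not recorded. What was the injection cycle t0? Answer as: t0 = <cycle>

t0 = 14

Hop 1 reached at cycle 16; hop k is at t0 + k·L.
Therefore t0 = 16 − L = 14.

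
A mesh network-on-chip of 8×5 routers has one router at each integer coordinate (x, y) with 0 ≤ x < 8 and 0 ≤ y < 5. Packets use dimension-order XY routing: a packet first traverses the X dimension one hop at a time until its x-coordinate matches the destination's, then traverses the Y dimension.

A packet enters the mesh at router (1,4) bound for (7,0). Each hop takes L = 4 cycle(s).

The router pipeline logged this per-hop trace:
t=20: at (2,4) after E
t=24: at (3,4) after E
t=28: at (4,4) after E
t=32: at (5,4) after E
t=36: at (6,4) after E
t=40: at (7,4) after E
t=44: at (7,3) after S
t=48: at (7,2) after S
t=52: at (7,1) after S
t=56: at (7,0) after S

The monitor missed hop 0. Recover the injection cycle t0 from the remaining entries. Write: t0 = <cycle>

cyc[1] = 20 and cyc[k] = t0 + k·L for every k.
Subtract one hop: t0 = 20 − 4 = 16.

t0 = 16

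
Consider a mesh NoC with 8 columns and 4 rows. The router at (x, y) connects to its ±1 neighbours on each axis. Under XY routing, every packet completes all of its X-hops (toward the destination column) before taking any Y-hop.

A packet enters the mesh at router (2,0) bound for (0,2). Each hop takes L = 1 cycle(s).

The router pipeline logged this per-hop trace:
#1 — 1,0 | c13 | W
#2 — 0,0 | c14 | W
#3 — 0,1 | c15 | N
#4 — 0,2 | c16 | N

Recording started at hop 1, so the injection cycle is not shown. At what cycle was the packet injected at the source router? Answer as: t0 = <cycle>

cyc[1] = 13 and cyc[k] = t0 + k·L for every k.
So t0 = 13 − 1·1 = 12.

t0 = 12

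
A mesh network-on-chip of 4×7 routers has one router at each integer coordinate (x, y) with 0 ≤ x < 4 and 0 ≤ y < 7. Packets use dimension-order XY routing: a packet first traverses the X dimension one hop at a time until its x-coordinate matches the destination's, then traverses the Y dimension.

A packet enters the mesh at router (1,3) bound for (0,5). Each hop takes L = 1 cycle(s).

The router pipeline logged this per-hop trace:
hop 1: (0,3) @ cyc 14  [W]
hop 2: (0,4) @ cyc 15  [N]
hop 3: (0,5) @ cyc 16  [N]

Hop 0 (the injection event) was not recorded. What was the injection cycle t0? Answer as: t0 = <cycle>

cyc[1] = 14 and cyc[k] = t0 + k·L for every k.
Therefore t0 = 14 − L = 13.

t0 = 13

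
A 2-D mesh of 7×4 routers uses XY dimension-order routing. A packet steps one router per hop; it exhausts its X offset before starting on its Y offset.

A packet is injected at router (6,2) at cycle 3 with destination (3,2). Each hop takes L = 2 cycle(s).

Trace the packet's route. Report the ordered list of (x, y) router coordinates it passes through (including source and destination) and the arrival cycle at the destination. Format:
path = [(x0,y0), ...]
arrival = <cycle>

  0. router=(6,2) cycle=3 (inject)
  1. router=(5,2) cycle=5 dir=W
  2. router=(4,2) cycle=7 dir=W
  3. router=(3,2) cycle=9 dir=W

path = [(6,2), (5,2), (4,2), (3,2)]
arrival = 9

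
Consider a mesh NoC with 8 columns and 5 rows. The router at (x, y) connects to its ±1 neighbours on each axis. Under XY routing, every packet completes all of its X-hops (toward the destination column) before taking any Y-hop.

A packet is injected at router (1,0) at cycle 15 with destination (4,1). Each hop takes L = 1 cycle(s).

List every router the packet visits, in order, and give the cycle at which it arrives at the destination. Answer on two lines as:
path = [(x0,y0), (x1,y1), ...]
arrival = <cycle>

path = [(1,0), (2,0), (3,0), (4,0), (4,1)]
arrival = 19

t=15: at (1,0)
t=16: at (2,0) after E
t=17: at (3,0) after E
t=18: at (4,0) after E
t=19: at (4,1) after N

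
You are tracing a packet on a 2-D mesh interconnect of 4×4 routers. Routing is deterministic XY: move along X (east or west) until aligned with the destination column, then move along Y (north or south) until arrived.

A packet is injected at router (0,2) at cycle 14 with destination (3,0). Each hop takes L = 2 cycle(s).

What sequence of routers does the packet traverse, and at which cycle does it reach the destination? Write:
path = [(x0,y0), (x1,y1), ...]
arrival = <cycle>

#0 — 0,2 | c14
#1 — 1,2 | c16 | E
#2 — 2,2 | c18 | E
#3 — 3,2 | c20 | E
#4 — 3,1 | c22 | S
#5 — 3,0 | c24 | S

path = [(0,2), (1,2), (2,2), (3,2), (3,1), (3,0)]
arrival = 24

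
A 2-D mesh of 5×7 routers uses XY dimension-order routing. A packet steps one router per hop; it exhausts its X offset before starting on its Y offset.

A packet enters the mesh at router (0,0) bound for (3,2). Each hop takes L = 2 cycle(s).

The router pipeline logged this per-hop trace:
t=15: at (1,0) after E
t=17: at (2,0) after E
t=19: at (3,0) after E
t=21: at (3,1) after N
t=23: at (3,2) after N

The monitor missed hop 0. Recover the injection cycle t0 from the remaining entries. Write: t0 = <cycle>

t0 = 13

At hop 1 the cycle is 15; in general cyc_k = t0 + kL.
t0 = cyc[1] − L = 15 − 2 = 13.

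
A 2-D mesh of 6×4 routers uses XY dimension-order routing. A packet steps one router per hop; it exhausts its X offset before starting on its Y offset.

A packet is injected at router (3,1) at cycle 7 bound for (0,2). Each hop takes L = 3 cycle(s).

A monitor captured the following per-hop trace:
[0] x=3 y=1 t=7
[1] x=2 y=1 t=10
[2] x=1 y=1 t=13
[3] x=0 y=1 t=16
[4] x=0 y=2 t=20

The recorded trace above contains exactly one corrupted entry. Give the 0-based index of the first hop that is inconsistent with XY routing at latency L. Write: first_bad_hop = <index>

first_bad_hop = 4

  1: Δx=-1 Δy=+0 Δt=3 [ok]
  2: Δx=-1 Δy=+0 Δt=3 [ok]
  3: Δx=-1 Δy=+0 Δt=3 [ok]
  4: Δx=+0 Δy=+1 Δt=4 [BAD: Δcyc=4≠L]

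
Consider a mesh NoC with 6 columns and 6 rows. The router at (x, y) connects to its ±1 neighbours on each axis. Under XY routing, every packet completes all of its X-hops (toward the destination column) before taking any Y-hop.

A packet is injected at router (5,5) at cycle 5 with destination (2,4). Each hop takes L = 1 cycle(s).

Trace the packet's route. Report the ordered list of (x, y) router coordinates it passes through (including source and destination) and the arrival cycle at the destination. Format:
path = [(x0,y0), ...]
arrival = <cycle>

path = [(5,5), (4,5), (3,5), (2,5), (2,4)]
arrival = 9

#0 — 5,5 | c5
#1 — 4,5 | c6 | W
#2 — 3,5 | c7 | W
#3 — 2,5 | c8 | W
#4 — 2,4 | c9 | S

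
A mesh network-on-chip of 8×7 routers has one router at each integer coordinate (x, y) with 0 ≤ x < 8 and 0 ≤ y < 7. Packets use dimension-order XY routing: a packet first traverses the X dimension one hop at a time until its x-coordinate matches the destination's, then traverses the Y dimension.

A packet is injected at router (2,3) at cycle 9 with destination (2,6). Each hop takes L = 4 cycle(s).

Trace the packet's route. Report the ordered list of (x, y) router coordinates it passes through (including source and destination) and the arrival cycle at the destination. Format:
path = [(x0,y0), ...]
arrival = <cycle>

path = [(2,3), (2,4), (2,5), (2,6)]
arrival = 21

#0 — 2,3 | c9
#1 — 2,4 | c13 | N
#2 — 2,5 | c17 | N
#3 — 2,6 | c21 | N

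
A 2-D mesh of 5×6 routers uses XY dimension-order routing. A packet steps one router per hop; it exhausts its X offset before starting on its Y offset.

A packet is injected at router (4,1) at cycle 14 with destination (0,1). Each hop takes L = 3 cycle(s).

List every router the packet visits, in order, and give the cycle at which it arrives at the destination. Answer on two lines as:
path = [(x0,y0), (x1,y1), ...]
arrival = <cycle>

path = [(4,1), (3,1), (2,1), (1,1), (0,1)]
arrival = 26

hop 0: (4,1) @ cyc 14
hop 1: (3,1) @ cyc 17  [W]
hop 2: (2,1) @ cyc 20  [W]
hop 3: (1,1) @ cyc 23  [W]
hop 4: (0,1) @ cyc 26  [W]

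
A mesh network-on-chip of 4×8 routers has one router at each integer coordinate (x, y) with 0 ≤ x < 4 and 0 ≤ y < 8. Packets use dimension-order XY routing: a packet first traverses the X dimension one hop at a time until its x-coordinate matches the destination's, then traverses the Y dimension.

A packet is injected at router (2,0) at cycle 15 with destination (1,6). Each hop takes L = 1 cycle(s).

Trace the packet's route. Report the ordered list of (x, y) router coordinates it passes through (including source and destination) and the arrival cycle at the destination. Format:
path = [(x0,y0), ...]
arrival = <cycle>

src (2,0)  cyc=15
W→(1,0)  cyc=16
N→(1,1)  cyc=17
N→(1,2)  cyc=18
N→(1,3)  cyc=19
N→(1,4)  cyc=20
N→(1,5)  cyc=21
N→(1,6)  cyc=22

path = [(2,0), (1,0), (1,1), (1,2), (1,3), (1,4), (1,5), (1,6)]
arrival = 22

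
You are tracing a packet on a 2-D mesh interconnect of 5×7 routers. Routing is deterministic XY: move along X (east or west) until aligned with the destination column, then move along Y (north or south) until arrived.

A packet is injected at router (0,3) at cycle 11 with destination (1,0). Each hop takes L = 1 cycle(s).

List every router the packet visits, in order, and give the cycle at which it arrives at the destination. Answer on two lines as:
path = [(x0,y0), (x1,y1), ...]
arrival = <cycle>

path = [(0,3), (1,3), (1,2), (1,1), (1,0)]
arrival = 15

t=11: at (0,3)
t=12: at (1,3) after E
t=13: at (1,2) after S
t=14: at (1,1) after S
t=15: at (1,0) after S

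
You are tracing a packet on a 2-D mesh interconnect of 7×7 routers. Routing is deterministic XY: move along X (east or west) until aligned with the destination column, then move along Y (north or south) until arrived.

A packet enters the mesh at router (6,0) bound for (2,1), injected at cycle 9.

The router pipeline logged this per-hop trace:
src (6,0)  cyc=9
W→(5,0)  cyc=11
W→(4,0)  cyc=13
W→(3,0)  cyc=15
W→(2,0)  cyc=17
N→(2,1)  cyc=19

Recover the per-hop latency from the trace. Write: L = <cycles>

From hop 0 (9) to hop 1 (11): +2 cycles.
Each hop adds L, hence L = 2.

L = 2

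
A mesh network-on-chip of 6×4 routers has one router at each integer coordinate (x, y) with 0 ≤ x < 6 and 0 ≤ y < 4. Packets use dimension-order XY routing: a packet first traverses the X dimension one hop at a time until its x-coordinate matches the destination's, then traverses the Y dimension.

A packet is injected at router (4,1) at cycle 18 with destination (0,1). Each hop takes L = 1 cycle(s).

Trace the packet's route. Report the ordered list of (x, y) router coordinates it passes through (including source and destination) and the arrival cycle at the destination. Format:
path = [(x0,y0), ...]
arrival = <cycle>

path = [(4,1), (3,1), (2,1), (1,1), (0,1)]
arrival = 22

src (4,1)  cyc=18
W→(3,1)  cyc=19
W→(2,1)  cyc=20
W→(1,1)  cyc=21
W→(0,1)  cyc=22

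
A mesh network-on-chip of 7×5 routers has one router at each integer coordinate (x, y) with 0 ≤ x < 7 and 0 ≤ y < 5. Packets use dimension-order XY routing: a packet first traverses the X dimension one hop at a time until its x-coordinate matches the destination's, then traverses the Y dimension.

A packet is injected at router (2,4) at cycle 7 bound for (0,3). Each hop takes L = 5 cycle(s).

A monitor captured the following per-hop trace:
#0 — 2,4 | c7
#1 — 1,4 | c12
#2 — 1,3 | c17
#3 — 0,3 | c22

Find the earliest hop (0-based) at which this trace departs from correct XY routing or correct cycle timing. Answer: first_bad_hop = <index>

first_bad_hop = 2

[1] (-1,+0) / 5c ⇒ ok
[2] (+0,-1) / 5c ⇒ BAD: Y-move but x=1≠0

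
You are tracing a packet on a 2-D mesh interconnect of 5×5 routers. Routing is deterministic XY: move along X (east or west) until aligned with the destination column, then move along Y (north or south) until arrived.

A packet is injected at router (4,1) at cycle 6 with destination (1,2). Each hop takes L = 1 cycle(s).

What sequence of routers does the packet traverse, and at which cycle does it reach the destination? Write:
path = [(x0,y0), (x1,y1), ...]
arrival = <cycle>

  0. router=(4,1) cycle=6 (inject)
  1. router=(3,1) cycle=7 dir=W
  2. router=(2,1) cycle=8 dir=W
  3. router=(1,1) cycle=9 dir=W
  4. router=(1,2) cycle=10 dir=N

path = [(4,1), (3,1), (2,1), (1,1), (1,2)]
arrival = 10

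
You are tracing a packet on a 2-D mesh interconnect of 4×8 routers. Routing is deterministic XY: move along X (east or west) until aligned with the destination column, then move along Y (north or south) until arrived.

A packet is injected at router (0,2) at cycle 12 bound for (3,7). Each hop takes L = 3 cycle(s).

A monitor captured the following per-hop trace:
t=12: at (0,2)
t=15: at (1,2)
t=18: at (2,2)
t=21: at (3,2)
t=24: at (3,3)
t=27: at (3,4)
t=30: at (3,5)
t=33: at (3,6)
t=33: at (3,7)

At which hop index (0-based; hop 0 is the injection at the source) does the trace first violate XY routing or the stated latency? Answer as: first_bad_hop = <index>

first_bad_hop = 8

check 1→ d=(1,0) cyc+3: ok
check 2→ d=(1,0) cyc+3: ok
check 3→ d=(1,0) cyc+3: ok
check 4→ d=(0,1) cyc+3: ok
check 5→ d=(0,1) cyc+3: ok
check 6→ d=(0,1) cyc+3: ok
check 7→ d=(0,1) cyc+3: ok
check 8→ d=(0,1) cyc+0: BAD: Δcyc=0≠L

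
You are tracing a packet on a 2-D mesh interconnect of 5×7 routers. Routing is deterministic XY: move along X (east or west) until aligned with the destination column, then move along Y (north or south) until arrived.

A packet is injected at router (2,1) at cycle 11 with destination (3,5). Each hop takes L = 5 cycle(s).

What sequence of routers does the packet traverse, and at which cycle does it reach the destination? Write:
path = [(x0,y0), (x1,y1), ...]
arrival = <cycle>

t=11: at (2,1)
t=16: at (3,1) after E
t=21: at (3,2) after N
t=26: at (3,3) after N
t=31: at (3,4) after N
t=36: at (3,5) after N

path = [(2,1), (3,1), (3,2), (3,3), (3,4), (3,5)]
arrival = 36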